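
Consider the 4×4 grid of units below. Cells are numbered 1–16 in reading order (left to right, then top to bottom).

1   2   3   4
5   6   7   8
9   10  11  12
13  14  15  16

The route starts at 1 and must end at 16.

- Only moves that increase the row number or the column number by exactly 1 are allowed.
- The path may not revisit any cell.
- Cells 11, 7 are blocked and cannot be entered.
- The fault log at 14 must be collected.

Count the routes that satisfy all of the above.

A right/down-only route from 1 to 16 makes exactly 3 down-moves and 3 right-moves in some order.
With no other constraints that would be C(6,3) = 20 routes.
Split at 14 and multiply the segment counts (each segment already excludes blocked cells): 1→14: 4; 14→16: 1; product = 4.
That gives 4 routes.

4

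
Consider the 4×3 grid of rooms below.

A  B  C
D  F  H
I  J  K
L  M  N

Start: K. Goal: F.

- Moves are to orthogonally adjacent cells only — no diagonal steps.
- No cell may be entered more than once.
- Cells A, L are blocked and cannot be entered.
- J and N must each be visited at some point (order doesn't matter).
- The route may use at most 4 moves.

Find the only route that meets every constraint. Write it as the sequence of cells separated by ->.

Any route must reach J and N and still end at F within 4 moves, so the order of the required stops is forced.
Route from K: down to N, left to M, 2× up (reaching F) — 4 moves in all.
Check: all required cells visited; 4 ≤ 4 moves.

K -> N -> M -> J -> F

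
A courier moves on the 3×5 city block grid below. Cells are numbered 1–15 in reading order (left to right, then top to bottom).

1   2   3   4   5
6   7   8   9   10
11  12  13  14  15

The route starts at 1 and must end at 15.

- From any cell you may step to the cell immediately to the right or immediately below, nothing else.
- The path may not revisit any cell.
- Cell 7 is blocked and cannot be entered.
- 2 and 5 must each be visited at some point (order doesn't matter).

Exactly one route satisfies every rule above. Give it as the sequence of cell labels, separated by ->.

1 -> 2 -> 3 -> 4 -> 5 -> 10 -> 15

Moves only go right or down, so the column and row indices never decrease.
Route from 1: 4× right (reaching 5), 2× down (reaching 15) — 6 moves in all.
Check: all required cells visited.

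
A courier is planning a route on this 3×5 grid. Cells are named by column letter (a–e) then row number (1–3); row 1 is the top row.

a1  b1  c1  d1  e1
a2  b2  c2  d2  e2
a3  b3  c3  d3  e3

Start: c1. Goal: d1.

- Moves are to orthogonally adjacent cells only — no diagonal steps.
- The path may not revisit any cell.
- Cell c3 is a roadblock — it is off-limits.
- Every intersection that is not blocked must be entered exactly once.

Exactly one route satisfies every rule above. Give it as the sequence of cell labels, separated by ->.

Need to visit all 14 open cells exactly once, starting at c1 and ending at d1.
Cell e3 has only two open neighbours (e2 and d3), so the path must pass straight through it: one of those is the cell it's entered from and the other is where it exits.
Route from c1: 2× left (reaching a1), 2× down (reaching a3), right to b3, up to b2, 2× right (reaching d2), down to d3, right to e3, 2× up (reaching e1), left to d1 — 13 moves in all.
Check: all 14 open cells covered.

c1 -> b1 -> a1 -> a2 -> a3 -> b3 -> b2 -> c2 -> d2 -> d3 -> e3 -> e2 -> e1 -> d1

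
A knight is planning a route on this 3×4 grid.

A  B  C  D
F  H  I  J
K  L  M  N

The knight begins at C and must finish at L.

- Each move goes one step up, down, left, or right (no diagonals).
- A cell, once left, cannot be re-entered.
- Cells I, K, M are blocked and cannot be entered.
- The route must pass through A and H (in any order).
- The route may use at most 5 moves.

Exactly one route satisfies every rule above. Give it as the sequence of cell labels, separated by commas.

C, B, A, F, H, L

The budget equals the shortest possible length, so every move has to be on a shortest route through the required cells.
Route from C: 2× left (reaching A), down to F, right to H, down to L — 5 moves in all.
Check: all required cells visited; 5 ≤ 5 moves.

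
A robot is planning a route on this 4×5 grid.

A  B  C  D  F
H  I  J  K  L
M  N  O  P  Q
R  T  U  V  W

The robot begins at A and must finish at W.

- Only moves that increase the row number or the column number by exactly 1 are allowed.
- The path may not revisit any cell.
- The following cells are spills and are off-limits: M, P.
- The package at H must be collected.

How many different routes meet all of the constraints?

A right/down-only route from A to W makes exactly 3 down-moves and 4 right-moves in some order.
With no other constraints that would be C(7,3) = 35 routes.
Split at H and multiply the segment counts (each segment already excludes blocked cells): A→H: 1; H→W: 4; product = 4.
That gives 4 routes.

4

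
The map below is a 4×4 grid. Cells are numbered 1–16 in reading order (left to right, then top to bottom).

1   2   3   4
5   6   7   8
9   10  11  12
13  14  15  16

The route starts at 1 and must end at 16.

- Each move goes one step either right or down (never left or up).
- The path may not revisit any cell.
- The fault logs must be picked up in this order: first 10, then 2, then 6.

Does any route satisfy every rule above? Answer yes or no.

2 lies above 10, so going from 10 to 2 would need an upward move — but moves only go right/down, so 10 cannot be visited before 2.

no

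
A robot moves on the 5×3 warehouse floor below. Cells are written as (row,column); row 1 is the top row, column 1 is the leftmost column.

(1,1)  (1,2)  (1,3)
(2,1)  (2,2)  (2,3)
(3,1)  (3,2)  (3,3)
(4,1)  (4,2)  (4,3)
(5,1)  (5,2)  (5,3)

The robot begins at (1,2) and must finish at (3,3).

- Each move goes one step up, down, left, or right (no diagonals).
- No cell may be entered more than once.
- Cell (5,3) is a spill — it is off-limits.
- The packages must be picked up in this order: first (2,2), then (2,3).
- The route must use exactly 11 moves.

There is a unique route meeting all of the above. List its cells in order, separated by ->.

The waypoints must appear in the order (2,2), (2,3), with no cell reused.
Route from (1,2): left 1 to (1,1), down 4 to (5,1), right 1 to (5,2), up 3 to (2,2), right 1 to (2,3), down 1 to (3,3) — 11 moves in all.
Check: order respected ((2,2) at step 9, (2,3) at step 10); 11 moves as required.

(1,2) -> (1,1) -> (2,1) -> (3,1) -> (4,1) -> (5,1) -> (5,2) -> (4,2) -> (3,2) -> (2,2) -> (2,3) -> (3,3)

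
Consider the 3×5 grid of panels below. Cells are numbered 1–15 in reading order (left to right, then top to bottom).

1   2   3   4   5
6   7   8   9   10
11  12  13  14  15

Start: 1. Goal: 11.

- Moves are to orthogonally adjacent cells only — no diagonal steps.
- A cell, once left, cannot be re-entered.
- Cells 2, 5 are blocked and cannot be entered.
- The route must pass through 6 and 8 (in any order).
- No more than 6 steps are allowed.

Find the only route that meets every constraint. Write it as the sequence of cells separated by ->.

1 -> 6 -> 7 -> 8 -> 13 -> 12 -> 11

The 6-move cap with required stops at 6, 8 leaves no slack for detours.
Route from 1: down 1 to 6, right 2 to 8, down 1 to 13, left 2 to 11 — 6 moves in all.
Check: all required cells visited; 6 ≤ 6 moves.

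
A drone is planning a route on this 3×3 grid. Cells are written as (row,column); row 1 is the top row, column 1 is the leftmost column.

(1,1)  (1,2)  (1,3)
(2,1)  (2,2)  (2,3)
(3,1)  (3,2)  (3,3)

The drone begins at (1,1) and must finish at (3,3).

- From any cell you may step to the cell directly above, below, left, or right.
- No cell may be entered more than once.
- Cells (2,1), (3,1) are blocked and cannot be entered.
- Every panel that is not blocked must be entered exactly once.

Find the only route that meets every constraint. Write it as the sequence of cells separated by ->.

(1,1) -> (1,2) -> (1,3) -> (2,3) -> (2,2) -> (3,2) -> (3,3)

Need to visit all 7 open cells exactly once, starting at (1,1) and ending at (3,3).
Route from (1,1): 2× right (reaching (1,3)), down to (2,3), left to (2,2), down to (3,2), right to (3,3) — 6 moves in all.
Check: all 7 open cells covered.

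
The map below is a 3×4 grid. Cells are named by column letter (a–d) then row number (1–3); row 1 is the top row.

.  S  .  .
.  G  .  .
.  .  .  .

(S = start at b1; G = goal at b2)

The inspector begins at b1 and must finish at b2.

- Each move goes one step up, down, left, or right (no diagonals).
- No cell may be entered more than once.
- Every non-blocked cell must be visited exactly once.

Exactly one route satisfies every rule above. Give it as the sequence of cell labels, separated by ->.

b1 -> a1 -> a2 -> a3 -> b3 -> c3 -> d3 -> d2 -> d1 -> c1 -> c2 -> b2

Need to visit all 12 open cells exactly once, starting at b1 and ending at b2.
Cell a3 has only two open neighbours (a2 and b3), so the path must pass straight through it: one of those is the cell it's entered from and the other is where it exits.
Route from b1: left to a1, 2× down (reaching a3), 3× right (reaching d3), 2× up (reaching d1), left to c1, down to c2, left to b2 — 11 moves in all.
Check: all 12 open cells covered.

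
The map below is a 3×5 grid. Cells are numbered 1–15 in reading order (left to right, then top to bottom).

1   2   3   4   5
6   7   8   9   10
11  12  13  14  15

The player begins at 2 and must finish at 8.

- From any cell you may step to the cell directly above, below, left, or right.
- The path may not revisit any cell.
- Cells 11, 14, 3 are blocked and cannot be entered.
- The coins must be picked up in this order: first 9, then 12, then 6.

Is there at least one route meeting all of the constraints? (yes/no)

no

Every way from 2 to 9 runs through 8 — but 8 is where the route must end, so it would be entered once on the way to 9 and again at the finish.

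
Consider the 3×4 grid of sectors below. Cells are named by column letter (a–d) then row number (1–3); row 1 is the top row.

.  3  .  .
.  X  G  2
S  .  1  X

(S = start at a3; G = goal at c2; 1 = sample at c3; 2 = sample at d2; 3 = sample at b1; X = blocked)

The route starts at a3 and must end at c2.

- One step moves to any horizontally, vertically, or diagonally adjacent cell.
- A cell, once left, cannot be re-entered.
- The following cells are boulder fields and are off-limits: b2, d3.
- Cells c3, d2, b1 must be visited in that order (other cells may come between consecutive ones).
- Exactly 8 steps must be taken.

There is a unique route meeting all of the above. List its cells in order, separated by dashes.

a3 - a2 - b3 - c3 - d2 - d1 - c1 - b1 - c2

The waypoints must appear in the order c3, d2, b1, with no cell reused.
Route from a3: up to a2, down-right to b3, right to c3, up-right to d2, up to d1, 2× left (reaching b1), down-right to c2 — 8 moves in all.
Check: order respected (1 at step 3, 2 at step 4, 3 at step 7); 8 moves as required.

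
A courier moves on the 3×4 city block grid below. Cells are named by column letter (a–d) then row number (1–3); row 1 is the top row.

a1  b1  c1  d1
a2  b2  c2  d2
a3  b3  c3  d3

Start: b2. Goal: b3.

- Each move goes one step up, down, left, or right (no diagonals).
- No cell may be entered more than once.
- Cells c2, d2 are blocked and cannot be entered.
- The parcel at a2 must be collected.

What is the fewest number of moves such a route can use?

3

Any route passes through a2 somewhere between b2 and b3. Summing Manhattan distances along the two legs (b2 → a2 → b3) gives a lower bound of 1 + 2 = 3 moves.
A route of 3 moves achieves this: b2 → a2 → a3 → b3.
Since 3 matches the lower bound, it is optimal.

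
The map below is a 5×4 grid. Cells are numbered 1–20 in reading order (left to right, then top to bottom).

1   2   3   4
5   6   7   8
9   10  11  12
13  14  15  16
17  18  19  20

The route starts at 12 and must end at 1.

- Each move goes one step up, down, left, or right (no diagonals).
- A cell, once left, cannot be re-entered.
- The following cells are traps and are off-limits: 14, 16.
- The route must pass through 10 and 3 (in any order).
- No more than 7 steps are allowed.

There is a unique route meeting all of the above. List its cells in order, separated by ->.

12 -> 11 -> 10 -> 6 -> 7 -> 3 -> 2 -> 1

The budget equals the shortest possible length, so every move has to be on a shortest route through the required cells.
Route from 12: left 2 to 10, up 1 to 6, right 1 to 7, up 1 to 3, left 2 to 1 — 7 moves in all.
Check: all required cells visited; 7 ≤ 7 moves.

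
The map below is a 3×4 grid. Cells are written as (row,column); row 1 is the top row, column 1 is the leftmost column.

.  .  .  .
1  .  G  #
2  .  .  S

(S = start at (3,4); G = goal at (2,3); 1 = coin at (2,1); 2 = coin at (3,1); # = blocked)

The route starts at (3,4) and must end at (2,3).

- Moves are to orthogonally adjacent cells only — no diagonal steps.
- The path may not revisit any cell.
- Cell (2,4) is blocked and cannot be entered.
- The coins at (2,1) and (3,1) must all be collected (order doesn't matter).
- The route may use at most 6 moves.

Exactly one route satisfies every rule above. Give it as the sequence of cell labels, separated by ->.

The 6-move cap with required stops at (2,1), (3,1) leaves no slack for detours.
Route from (3,4): left 3 to (3,1), up 1 to (2,1), right 2 to (2,3) — 6 moves in all.
Check: all required cells visited; 6 ≤ 6 moves.

(3,4) -> (3,3) -> (3,2) -> (3,1) -> (2,1) -> (2,2) -> (2,3)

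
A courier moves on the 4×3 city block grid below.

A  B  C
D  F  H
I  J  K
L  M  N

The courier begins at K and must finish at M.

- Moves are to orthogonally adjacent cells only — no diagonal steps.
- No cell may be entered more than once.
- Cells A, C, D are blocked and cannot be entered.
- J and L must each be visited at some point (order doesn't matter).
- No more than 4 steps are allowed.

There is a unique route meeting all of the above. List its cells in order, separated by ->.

K -> J -> I -> L -> M

The 4-move cap with required stops at J, L leaves no slack for detours.
Route from K: 2× left (reaching I), down to L, right to M — 4 moves in all.
Check: all required cells visited; 4 ≤ 4 moves.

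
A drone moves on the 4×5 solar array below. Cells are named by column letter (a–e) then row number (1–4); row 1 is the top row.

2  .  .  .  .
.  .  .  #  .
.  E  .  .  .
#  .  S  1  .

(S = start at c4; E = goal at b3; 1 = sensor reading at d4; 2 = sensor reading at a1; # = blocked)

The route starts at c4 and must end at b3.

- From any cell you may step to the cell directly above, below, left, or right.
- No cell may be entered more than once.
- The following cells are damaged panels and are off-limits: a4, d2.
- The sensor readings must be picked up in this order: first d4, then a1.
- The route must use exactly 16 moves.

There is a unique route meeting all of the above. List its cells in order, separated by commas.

The waypoints must appear in the order d4, a1, with no cell reused.
Route from c4: up to c3, right to d3, down to d4, right to e4, 3× up (reaching e1), 2× left (reaching c1), down to c2, left to b2, up to b1, left to a1, 2× down (reaching a3), right to b3 — 16 moves in all.
Check: order respected (1 at step 3, 2 at step 13); 16 moves as required.

c4, c3, d3, d4, e4, e3, e2, e1, d1, c1, c2, b2, b1, a1, a2, a3, b3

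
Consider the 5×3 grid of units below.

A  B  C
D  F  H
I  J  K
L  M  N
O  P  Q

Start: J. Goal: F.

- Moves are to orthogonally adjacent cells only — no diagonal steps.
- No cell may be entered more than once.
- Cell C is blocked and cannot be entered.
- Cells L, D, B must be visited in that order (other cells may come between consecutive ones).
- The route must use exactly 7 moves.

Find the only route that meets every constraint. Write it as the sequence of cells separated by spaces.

The waypoints must appear in the order L, D, B, with no cell reused.
Route from J: down to M, left to L, 3× up (reaching A), right to B, down to F — 7 moves in all.
Check: order respected (L at step 2, D at step 4, B at step 6); 7 moves as required.

J M L I D A B F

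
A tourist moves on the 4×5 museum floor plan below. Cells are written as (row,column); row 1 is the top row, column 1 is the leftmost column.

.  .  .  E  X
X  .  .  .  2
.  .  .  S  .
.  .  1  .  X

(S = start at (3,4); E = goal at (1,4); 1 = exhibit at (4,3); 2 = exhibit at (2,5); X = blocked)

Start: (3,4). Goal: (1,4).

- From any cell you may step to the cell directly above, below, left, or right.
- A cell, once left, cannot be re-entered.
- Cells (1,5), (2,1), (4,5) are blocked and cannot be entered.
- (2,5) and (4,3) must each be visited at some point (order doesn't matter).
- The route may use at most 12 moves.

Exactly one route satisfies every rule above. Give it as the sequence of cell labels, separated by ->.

(3,4) -> (3,5) -> (2,5) -> (2,4) -> (2,3) -> (3,3) -> (4,3) -> (4,2) -> (3,2) -> (2,2) -> (1,2) -> (1,3) -> (1,4)

Any route must reach (2,5) and (4,3) and still end at (1,4) within 12 moves, so the order of the required stops is forced.
Route from (3,4): right to (3,5), up to (2,5), 2× left (reaching (2,3)), 2× down (reaching (4,3)), left to (4,2), 3× up (reaching (1,2)), 2× right (reaching (1,4)) — 12 moves in all.
Check: all required cells visited; 12 ≤ 12 moves.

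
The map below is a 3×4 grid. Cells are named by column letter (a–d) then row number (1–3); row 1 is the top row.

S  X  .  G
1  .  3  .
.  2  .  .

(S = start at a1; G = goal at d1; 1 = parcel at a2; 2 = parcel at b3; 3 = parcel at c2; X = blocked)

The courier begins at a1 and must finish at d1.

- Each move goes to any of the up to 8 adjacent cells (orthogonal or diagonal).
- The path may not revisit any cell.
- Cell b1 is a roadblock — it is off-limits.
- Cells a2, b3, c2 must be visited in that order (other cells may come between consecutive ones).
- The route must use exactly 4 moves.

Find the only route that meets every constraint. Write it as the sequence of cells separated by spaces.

a1 a2 b3 c2 d1

The waypoints must appear in the order a2, b3, c2, with no cell reused.
Route from a1: down to a2, down-right to b3, 2× up-right (reaching d1) — 4 moves in all.
Check: order respected (1 at step 1, 2 at step 2, 3 at step 3); 4 moves as required.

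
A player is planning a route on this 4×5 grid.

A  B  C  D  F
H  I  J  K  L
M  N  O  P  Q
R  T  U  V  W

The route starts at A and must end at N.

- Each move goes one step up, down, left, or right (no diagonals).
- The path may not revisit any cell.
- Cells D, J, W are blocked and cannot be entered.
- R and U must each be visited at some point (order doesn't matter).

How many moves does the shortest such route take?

Any route passes through R and U in some order between A and N. Summing Manhattan distances along each leg and taking the cheapest ordering (A → R → U → N) gives a lower bound of 3 + 2 + 2 = 7 moves.
A route of 7 moves achieves this: A → H → M → R → T → U → O → N.
Since 7 matches the lower bound, it is optimal.

7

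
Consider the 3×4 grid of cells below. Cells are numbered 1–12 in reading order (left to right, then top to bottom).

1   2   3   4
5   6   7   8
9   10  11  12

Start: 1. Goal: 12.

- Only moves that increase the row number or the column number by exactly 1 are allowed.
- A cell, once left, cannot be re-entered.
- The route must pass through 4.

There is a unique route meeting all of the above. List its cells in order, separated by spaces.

Moves only go right or down, so the column and row indices never decrease.
Route from 1: 3× right (reaching 4), 2× down (reaching 12) — 5 moves in all.
Check: all required cells visited.

1 2 3 4 8 12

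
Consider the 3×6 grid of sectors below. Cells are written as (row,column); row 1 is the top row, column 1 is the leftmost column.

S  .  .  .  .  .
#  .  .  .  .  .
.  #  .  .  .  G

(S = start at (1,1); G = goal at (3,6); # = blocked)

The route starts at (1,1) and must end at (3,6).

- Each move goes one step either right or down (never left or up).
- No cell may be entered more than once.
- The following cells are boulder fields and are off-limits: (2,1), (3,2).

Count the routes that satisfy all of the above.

A right/down-only route from (1,1) to (3,6) makes exactly 2 down-moves and 5 right-moves in some order.
With no other constraints that would be C(7,2) = 21 routes.
Subtract routes through each blocked cell (inclusion–exclusion for overlaps): − through (2,1): 6 − through (3,2): 3 + through (2,1)&(3,2): 2 → 14.
That gives 14 routes.

14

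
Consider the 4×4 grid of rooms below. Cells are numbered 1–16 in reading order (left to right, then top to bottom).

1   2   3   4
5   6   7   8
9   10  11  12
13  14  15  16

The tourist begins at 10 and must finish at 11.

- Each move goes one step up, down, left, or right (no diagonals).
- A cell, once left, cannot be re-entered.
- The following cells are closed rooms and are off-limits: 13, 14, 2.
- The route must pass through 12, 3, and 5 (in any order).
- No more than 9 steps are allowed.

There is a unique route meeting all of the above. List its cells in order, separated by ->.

10 -> 9 -> 5 -> 6 -> 7 -> 3 -> 4 -> 8 -> 12 -> 11

The 9-move cap with required stops at 12, 3, 5 leaves no slack for detours.
Route from 10: left 1 to 9, up 1 to 5, right 2 to 7, up 1 to 3, right 1 to 4, down 2 to 12, left 1 to 11 — 9 moves in all.
Check: all required cells visited; 9 ≤ 9 moves.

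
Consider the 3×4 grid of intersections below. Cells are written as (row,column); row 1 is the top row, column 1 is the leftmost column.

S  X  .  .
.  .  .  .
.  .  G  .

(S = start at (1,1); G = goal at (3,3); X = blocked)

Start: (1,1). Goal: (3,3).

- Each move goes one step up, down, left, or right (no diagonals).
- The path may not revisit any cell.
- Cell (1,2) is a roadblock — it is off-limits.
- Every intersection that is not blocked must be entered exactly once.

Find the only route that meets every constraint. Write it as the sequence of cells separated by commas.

Need to visit all 11 open cells exactly once, starting at (1,1) and ending at (3,3).
Cell (1,4) has only two open neighbours ((2,4) and (1,3)), so the path must pass straight through it: one of those is the cell it's entered from and the other is where it exits.
Route from (1,1): down 2 to (3,1), right 1 to (3,2), up 1 to (2,2), right 1 to (2,3), up 1 to (1,3), right 1 to (1,4), down 2 to (3,4), left 1 to (3,3) — 10 moves in all.
Check: all 11 open cells covered.

(1,1), (2,1), (3,1), (3,2), (2,2), (2,3), (1,3), (1,4), (2,4), (3,4), (3,3)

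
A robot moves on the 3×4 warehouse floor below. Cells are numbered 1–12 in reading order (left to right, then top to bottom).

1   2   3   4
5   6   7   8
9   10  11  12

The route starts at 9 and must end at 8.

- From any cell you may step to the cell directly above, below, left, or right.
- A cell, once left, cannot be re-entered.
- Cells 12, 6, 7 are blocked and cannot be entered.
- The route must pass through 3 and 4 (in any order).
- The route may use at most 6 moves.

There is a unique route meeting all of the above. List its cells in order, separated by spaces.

The budget equals the shortest possible length, so every move has to be on a shortest route through the required cells.
Route from 9: 2× up (reaching 1), 3× right (reaching 4), down to 8 — 6 moves in all.
Check: all required cells visited; 6 ≤ 6 moves.

9 5 1 2 3 4 8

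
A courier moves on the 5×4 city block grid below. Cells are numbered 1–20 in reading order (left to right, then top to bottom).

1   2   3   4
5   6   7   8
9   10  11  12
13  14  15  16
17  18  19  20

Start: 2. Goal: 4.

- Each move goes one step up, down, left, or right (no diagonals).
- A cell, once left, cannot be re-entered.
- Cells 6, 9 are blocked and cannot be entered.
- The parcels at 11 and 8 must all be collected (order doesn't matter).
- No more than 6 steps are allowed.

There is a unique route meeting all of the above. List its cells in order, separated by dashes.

2 - 3 - 7 - 11 - 12 - 8 - 4

The budget equals the shortest possible length, so every move has to be on a shortest route through the required cells.
Route from 2: right 1 to 3, down 2 to 11, right 1 to 12, up 2 to 4 — 6 moves in all.
Check: all required cells visited; 6 ≤ 6 moves.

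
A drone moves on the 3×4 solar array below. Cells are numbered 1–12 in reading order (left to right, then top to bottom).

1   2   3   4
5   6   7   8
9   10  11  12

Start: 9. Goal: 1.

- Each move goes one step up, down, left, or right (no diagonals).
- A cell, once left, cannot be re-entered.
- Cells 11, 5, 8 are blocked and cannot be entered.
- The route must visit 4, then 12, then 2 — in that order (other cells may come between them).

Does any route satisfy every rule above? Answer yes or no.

no

The blocked cells wall 12 off from 9 completely — no sequence of moves reaches it at all, so no route can satisfy the rules.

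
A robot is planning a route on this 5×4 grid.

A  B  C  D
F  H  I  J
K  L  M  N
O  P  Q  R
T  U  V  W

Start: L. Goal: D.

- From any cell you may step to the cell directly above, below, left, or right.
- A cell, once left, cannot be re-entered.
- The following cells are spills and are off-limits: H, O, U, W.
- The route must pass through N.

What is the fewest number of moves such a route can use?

4

Any route passes through N somewhere between L and D. Summing Manhattan distances along the two legs (L → N → D) gives a lower bound of 2 + 2 = 4 moves.
A route of 4 moves achieves this: L → M → N → J → D.
Since 4 matches the lower bound, it is optimal.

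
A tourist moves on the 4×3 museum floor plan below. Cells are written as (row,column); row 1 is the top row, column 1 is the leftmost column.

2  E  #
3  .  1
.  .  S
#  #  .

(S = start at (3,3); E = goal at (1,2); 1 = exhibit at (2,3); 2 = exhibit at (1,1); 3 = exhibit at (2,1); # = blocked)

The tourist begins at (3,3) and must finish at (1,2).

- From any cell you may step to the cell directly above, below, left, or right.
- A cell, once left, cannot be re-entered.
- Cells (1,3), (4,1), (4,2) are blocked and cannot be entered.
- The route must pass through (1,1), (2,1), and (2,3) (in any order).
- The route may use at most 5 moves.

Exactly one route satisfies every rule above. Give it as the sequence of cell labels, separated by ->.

(3,3) -> (2,3) -> (2,2) -> (2,1) -> (1,1) -> (1,2)

The 5-move cap with required stops at (1,1), (2,1), (2,3) leaves no slack for detours.
Route from (3,3): up to (2,3), 2× left (reaching (2,1)), up to (1,1), right to (1,2) — 5 moves in all.
Check: all required cells visited; 5 ≤ 5 moves.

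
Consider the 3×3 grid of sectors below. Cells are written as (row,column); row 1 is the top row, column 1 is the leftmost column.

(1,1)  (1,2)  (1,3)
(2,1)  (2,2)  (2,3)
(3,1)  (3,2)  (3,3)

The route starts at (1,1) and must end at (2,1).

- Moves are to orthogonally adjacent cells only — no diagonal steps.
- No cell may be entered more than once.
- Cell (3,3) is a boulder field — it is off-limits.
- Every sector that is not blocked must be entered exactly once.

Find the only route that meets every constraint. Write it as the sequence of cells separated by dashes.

Need to visit all 8 open cells exactly once, starting at (1,1) and ending at (2,1).
Cell (2,3) has only two open neighbours ((1,3) and (2,2)), so the path must pass straight through it: one of those is the cell it's entered from and the other is where it exits.
Route from (1,1): 2× right (reaching (1,3)), down to (2,3), left to (2,2), down to (3,2), left to (3,1), up to (2,1) — 7 moves in all.
Check: all 8 open cells covered.

(1,1) - (1,2) - (1,3) - (2,3) - (2,2) - (3,2) - (3,1) - (2,1)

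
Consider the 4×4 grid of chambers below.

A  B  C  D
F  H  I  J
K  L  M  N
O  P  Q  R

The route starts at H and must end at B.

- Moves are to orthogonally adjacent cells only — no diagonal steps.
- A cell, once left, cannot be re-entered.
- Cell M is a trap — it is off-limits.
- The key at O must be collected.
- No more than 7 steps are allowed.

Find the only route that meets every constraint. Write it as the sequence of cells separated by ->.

The budget equals the shortest possible length, so every move has to be on a shortest route through the required cells.
Route from H: down 2 to P, left 1 to O, up 3 to A, right 1 to B — 7 moves in all.
Check: all required cells visited; 7 ≤ 7 moves.

H -> L -> P -> O -> K -> F -> A -> B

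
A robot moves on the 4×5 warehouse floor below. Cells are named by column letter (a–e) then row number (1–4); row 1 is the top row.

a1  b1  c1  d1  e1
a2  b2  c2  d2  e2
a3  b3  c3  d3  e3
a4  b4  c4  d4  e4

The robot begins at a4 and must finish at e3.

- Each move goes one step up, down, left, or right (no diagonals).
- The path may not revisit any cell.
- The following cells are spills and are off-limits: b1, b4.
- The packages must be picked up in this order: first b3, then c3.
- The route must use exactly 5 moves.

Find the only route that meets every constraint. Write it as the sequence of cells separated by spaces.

a4 a3 b3 c3 d3 e3

The waypoints must appear in the order b3, c3, with no cell reused.
Route from a4: up to a3, 4× right (reaching e3) — 5 moves in all.
Check: order respected (b3 at step 2, c3 at step 3); 5 moves as required.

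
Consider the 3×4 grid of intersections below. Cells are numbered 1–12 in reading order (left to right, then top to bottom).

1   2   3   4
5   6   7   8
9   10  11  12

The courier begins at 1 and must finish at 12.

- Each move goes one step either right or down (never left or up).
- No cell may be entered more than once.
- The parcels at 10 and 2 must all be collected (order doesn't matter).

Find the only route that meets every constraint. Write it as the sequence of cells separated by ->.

Moves only go right or down, so the column and row indices never decrease.
Route from 1: right to 2, 2× down (reaching 10), 2× right (reaching 12) — 5 moves in all.
Check: all required cells visited.

1 -> 2 -> 6 -> 10 -> 11 -> 12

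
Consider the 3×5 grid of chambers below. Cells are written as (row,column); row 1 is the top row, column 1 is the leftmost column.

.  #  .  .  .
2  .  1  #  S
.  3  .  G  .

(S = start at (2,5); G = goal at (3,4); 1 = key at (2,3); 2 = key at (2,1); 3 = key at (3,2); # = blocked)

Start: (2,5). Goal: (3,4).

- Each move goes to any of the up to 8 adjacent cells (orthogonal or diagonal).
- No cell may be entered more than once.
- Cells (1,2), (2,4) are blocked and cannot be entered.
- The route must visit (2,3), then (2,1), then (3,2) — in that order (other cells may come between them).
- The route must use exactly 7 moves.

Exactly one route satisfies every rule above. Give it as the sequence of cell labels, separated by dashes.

(2,5) - (1,4) - (2,3) - (2,2) - (2,1) - (3,2) - (3,3) - (3,4)

The waypoints must appear in the order (2,3), (2,1), (3,2), with no cell reused.
Route from (2,5): up-left to (1,4), down-left to (2,3), 2× left (reaching (2,1)), down-right to (3,2), 2× right (reaching (3,4)) — 7 moves in all.
Check: order respected (1 at step 2, 2 at step 4, 3 at step 5); 7 moves as required.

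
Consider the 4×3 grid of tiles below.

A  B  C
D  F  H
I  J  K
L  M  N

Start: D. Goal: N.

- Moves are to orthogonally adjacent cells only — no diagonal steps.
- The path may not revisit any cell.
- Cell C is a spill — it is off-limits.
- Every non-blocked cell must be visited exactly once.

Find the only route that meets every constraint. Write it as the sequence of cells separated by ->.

Need to visit all 11 open cells exactly once, starting at D and ending at N.
Route from D: up to A, right to B, down to F, right to H, down to K, 2× left (reaching I), down to L, 2× right (reaching N) — 10 moves in all.
Check: all 11 open cells covered.

D -> A -> B -> F -> H -> K -> J -> I -> L -> M -> N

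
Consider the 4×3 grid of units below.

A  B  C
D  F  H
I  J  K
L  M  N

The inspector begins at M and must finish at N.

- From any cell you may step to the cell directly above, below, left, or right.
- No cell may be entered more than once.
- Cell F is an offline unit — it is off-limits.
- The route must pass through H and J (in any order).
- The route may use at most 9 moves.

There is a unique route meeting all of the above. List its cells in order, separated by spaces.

The 9-move cap with required stops at H, J leaves no slack for detours.
Route from M: up to J, left to I, 2× up (reaching A), 2× right (reaching C), 3× down (reaching N) — 9 moves in all.
Check: all required cells visited; 9 ≤ 9 moves.

M J I D A B C H K N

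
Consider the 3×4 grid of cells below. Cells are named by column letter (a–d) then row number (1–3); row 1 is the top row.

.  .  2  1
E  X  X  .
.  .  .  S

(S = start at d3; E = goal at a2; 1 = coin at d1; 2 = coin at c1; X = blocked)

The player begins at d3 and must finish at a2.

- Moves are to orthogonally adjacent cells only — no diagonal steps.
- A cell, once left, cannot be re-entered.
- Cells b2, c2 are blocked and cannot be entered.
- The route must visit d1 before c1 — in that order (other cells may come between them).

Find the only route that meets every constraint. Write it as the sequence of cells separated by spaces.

The waypoints must appear in the order d1, c1, with no cell reused.
Route from d3: 2× up (reaching d1), 3× left (reaching a1), down to a2 — 6 moves in all.
Check: order respected (1 at step 2, 2 at step 3).

d3 d2 d1 c1 b1 a1 a2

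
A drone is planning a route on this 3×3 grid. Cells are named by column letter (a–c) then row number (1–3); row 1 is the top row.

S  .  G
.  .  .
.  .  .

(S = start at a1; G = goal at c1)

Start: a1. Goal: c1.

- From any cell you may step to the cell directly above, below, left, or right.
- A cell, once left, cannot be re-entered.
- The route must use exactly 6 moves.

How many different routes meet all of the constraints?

Need simple routes of exactly 6 moves from a1 to c1 (Manhattan distance 2, so 2 moves are spent on a detour and 2 undoing it).
Enumerating: a1 a2 a3 b3 b2 b1 c1 | a1 a2 a3 b3 b2 c2 c1 | a1 a2 a3 b3 c3 c2 c1 | a1 a2 b2 b3 c3 c2 c1 | a1 b1 b2 b3 c3 c2 c1.
That gives 5 routes.

5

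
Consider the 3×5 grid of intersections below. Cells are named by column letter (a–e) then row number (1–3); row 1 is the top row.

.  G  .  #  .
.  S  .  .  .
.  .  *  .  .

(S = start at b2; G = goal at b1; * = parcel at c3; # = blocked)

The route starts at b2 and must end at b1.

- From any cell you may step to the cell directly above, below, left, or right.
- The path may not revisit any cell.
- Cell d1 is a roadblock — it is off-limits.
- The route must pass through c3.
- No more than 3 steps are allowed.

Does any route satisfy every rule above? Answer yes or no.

no

Even ignoring the no-revisit rule, getting from b2 to b1 via c3 needs at least 2 + 3 = 5 moves (Manhattan distance per leg), which exceeds the 3-move limit.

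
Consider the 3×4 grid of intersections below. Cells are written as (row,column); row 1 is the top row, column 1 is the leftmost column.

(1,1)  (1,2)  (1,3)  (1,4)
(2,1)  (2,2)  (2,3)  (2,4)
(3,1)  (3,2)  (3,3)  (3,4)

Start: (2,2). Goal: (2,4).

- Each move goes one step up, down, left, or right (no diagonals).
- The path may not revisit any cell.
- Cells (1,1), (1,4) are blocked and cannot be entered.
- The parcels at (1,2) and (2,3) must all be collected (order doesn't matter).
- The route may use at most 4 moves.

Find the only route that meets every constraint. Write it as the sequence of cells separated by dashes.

The 4-move cap with required stops at (1,2), (2,3) leaves no slack for detours.
Route from (2,2): up to (1,2), right to (1,3), down to (2,3), right to (2,4) — 4 moves in all.
Check: all required cells visited; 4 ≤ 4 moves.

(2,2) - (1,2) - (1,3) - (2,3) - (2,4)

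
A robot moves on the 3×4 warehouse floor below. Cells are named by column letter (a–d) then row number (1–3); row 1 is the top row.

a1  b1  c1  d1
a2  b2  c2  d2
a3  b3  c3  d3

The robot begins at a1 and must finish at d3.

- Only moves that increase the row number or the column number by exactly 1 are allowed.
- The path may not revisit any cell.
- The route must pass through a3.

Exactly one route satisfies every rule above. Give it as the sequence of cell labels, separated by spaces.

Moves only go right or down, so the column and row indices never decrease.
Route from a1: 2× down (reaching a3), 3× right (reaching d3) — 5 moves in all.
Check: all required cells visited.

a1 a2 a3 b3 c3 d3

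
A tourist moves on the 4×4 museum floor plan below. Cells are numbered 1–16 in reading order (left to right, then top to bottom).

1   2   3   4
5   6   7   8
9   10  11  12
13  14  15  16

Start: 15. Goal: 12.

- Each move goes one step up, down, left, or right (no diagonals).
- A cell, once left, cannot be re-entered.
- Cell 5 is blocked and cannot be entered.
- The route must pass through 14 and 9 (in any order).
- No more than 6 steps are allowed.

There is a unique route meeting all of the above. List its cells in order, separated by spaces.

15 14 13 9 10 11 12

Any route must reach 14 and 9 and still end at 12 within 6 moves, so the order of the required stops is forced.
Route from 15: 2× left (reaching 13), up to 9, 3× right (reaching 12) — 6 moves in all.
Check: all required cells visited; 6 ≤ 6 moves.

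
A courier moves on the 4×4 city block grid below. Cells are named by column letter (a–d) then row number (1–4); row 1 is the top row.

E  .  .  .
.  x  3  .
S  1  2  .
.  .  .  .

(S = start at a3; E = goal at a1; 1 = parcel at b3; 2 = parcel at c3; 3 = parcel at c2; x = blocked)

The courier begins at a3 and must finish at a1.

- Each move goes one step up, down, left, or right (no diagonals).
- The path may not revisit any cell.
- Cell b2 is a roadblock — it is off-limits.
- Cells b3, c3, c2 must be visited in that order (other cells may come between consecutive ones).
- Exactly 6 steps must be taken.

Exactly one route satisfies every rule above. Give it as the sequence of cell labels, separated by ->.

The waypoints must appear in the order b3, c3, c2, with no cell reused.
Route from a3: right 2 to c3, up 2 to c1, left 2 to a1 — 6 moves in all.
Check: order respected (1 at step 1, 2 at step 2, 3 at step 3); 6 moves as required.

a3 -> b3 -> c3 -> c2 -> c1 -> b1 -> a1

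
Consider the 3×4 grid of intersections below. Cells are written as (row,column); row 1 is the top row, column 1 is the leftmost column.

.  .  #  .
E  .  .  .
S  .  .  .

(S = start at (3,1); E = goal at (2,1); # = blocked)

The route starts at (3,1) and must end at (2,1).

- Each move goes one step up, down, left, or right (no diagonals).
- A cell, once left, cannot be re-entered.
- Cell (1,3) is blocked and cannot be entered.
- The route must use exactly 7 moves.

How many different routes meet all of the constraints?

2

Need simple routes of exactly 7 moves from (3,1) to (2,1) (Manhattan distance 1, so 3 moves are spent on a detour and 3 undoing it).
Enumerating: (3,1) (3,2) (3,3) (2,3) (2,2) (1,2) (1,1) (2,1) | (3,1) (3,2) (3,3) (3,4) (2,4) (2,3) (2,2) (2,1).
That gives 2 routes.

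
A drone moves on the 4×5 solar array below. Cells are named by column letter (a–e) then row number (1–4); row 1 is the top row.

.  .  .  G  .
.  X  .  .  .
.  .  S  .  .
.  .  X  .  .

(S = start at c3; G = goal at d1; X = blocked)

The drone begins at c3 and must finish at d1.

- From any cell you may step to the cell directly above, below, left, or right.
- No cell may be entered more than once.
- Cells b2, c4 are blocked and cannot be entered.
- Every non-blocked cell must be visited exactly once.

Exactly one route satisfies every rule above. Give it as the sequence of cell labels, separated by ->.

Need to visit all 18 open cells exactly once, starting at c3 and ending at d1.
Route from c3: left to b3, down to b4, left to a4, 3× up (reaching a1), 2× right (reaching c1), down to c2, right to d2, 2× down (reaching d4), right to e4, 3× up (reaching e1), left to d1 — 17 moves in all.
Check: all 18 open cells covered.

c3 -> b3 -> b4 -> a4 -> a3 -> a2 -> a1 -> b1 -> c1 -> c2 -> d2 -> d3 -> d4 -> e4 -> e3 -> e2 -> e1 -> d1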